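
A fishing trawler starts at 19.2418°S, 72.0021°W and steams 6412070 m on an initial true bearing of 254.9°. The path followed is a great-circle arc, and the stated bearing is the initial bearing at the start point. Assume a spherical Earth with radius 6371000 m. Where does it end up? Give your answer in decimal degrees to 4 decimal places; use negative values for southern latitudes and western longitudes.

Central angle δ = d/R = 1.006446 rad.
With φ₁ = -19.2418° = -0.335833 rad and θ = 254.9° = 4.448844 rad:
Applying the spherical law of cosines for sides, sin φ₂ = sin φ₁ cos δ + cos φ₁ sin δ cos θ = -0.384082, so φ₂ = -22.5868°.
For the longitude increment, Δλ = atan2( sin θ sin δ cos φ₁, cos δ − sin φ₁ sin φ₂ ) = atan2(-0.770191, 0.408290) = -62.0712°.
λ₂ = -72.0021° + -62.0712° = -134.0733°.

latitude -22.5868°, longitude -134.0733°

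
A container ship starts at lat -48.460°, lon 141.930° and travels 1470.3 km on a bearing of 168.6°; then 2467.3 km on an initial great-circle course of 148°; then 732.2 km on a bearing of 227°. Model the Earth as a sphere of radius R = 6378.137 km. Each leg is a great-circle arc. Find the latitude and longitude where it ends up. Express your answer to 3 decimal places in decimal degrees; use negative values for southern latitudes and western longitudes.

latitude -78.475°, longitude 173.182°

Apply the spherical direct solution leg by leg, carrying full precision between legs.
Leg 1: from (-48.460°, 141.930°), δ = 1470.3/6378.137 = 0.230522 rad, θ = 168.6° → φ = -61.309°, λ = 147.328°.
Leg 2: from (-61.309°, 147.328°), δ = 2467.3/6378.137 = 0.386837 rad, θ = 148° → φ = -75.016°, λ = -162.028°.
Leg 3: from (-75.016°, -162.028°), δ = 732.2/6378.137 = 0.114798 rad, θ = 227° → φ = -78.475°, λ = 173.182°.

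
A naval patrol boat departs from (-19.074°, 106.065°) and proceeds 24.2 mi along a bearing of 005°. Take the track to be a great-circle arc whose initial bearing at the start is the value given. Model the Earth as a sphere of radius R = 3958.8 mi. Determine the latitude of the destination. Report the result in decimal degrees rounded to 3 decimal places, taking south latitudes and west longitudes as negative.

latitude -18.725°

δ = 24.2/3958.8 = 0.006113 rad (0.3502°).
Converting: φ₁ = -0.332904 rad, θ = 0.087266 rad.
Destination latitude: φ₂ = arcsin( sin φ₁ cos δ + cos φ₁ sin δ cos θ ) = arcsin(-0.321028) = -18.725°.
Δλ = atan2( sin θ sin δ cos φ₁ , cos δ − sin φ₁ sin φ₂ ) = atan2(0.000504, 0.895073) = 0.000563 rad = 0.032°.
λ₂ = 106.065° + 0.032° = 106.097°.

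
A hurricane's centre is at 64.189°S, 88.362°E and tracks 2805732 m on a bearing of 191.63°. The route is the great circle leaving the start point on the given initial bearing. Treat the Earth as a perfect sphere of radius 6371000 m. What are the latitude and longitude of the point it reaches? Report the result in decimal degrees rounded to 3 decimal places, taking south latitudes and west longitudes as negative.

The arc subtends δ = 2805732/6371000 = 0.440391 rad at the centre.
Converting: φ₁ = -1.120309 rad, θ = 3.344574 rad.
Applying the spherical law of cosines for sides, sin φ₂ = sin φ₁ cos δ + cos φ₁ sin δ cos θ = -0.996138, so φ₂ = -84.963°.
For the longitude increment, Δλ = atan2( sin θ sin δ cos φ₁, cos δ − sin φ₁ sin φ₂ ) = atan2(-0.037417, 0.007826) = -78.186°.
Hence λ₂ = 88.362° + -78.186° = 10.176°.

latitude -84.963°, longitude 10.176°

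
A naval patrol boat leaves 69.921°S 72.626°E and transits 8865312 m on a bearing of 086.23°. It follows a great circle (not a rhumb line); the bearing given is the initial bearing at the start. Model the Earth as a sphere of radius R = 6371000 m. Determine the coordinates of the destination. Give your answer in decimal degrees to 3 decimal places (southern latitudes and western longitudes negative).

δ = 8865312/6371000 = 1.391510 rad (79.7277°).
With φ₁ = -69.921° = -1.220352 rad and θ = 86.23° = 1.504997 rad:
sin φ₂ = sin φ₁ cos δ + cos φ₁ sin δ cos θ = (-0.939220)(0.178327) + (0.343315)(0.983971)(0.065751) = -0.145277
φ₂ = asin(-0.145277) = -0.145793 rad = -8.353°.
Δλ = atan2( sin θ sin δ cos φ₁ , cos δ − sin φ₁ sin φ₂ ) = atan2(0.337082, 0.041880) = 1.447186 rad = 82.918°.
λ₂ = 72.626° + 82.918° = 155.544°.

latitude -8.353°, longitude 155.544°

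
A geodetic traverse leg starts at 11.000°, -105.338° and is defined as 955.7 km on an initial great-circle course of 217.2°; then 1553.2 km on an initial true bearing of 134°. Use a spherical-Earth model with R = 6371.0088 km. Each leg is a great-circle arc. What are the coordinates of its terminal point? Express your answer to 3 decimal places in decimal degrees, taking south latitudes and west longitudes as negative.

latitude -5.598°, longitude -100.488°

Apply the spherical direct solution leg by leg, carrying full precision between legs.
Leg 1: from (11.000°, -105.338°), δ = 955.7/6371.0088 = 0.150008 rad, θ = 217.2° → φ = 4.118°, λ = -110.535°.
Leg 2: from (4.118°, -110.535°), δ = 1553.2/6371.0088 = 0.243792 rad, θ = 134° → φ = -5.598°, λ = -100.488°.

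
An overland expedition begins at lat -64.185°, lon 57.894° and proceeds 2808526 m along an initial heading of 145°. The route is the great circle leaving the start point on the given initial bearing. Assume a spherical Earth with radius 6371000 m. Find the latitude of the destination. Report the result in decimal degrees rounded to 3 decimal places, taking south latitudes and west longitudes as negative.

Central angle δ = d/R = 0.440830 rad.
With φ₁ = -64.185° = -1.120240 rad and θ = 145° = 2.530727 rad:
Applying the spherical law of cosines for sides, sin φ₂ = sin φ₁ cos δ + cos φ₁ sin δ cos θ = -0.966349, so φ₂ = -75.094°.
For the longitude increment, Δλ = atan2( sin θ sin δ cos φ₁, cos δ − sin φ₁ sin φ₂ ) = atan2(0.106576, 0.034486) = 72.070°.
λ₂ = 57.894° + 72.070° = 129.964°.

latitude -75.094°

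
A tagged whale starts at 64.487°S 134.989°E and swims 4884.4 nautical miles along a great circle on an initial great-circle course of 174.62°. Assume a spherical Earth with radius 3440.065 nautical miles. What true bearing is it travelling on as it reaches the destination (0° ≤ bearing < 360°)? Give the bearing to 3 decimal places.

final bearing 2.793°

Central angle δ = d/R = 1.419857 rad.
Converting: φ₁ = -1.125510 rad, θ = 3.047694 rad.
sin φ₂ = sin φ₁ cos δ + cos φ₁ sin δ cos θ = (-0.902488)(0.150367) + (0.430716)(0.988630)(-0.995595) = -0.559647
φ₂ = asin(-0.559647) = -0.593960 rad = -34.031°.
For the longitude increment, Δλ = atan2( sin θ sin δ cos φ₁, cos δ − sin φ₁ sin φ₂ ) = atan2(0.039925, -0.354708) = 173.578°.
λ₂ = 134.989° + 173.578° = 308.567°, normalized to (−180°, 180°] → -51.433°.
The forward bearing on arrival equals the back-azimuth from the destination plus 180°.
Back-azimuth from P₂ (-34.031°, -51.433°) to P₁ (-64.487°, 134.989°), with Δλ' = λ₁ − λ₂ = 186.422°: atan2( sin Δλ' cos φ₁ , cos φ₂ sin φ₁ − sin φ₂ cos φ₁ cos Δλ' ) = 182.793°.
Final bearing = (182.793° + 180°) mod 360° = 2.793°.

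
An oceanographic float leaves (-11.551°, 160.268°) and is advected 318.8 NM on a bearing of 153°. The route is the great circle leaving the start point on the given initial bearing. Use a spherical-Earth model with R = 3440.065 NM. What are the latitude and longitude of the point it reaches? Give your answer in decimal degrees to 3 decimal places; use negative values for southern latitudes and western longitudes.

latitude -16.270°, longitude 162.776°

δ = 318.8/3440.065 = 0.092673 rad (5.3098°).
Start latitude φ₁ = -0.201603 rad; initial bearing θ = 2.670354 rad.
Destination latitude: φ₂ = arcsin( sin φ₁ cos δ + cos φ₁ sin δ cos θ ) = arcsin(-0.280165) = -16.270°.
Δλ = atan2( sin θ sin δ cos φ₁ , cos δ − sin φ₁ sin φ₂ ) = atan2(0.041161, 0.939609) = 0.043779 rad = 2.508°.
λ₂ = 160.268° + 2.508° = 162.776°.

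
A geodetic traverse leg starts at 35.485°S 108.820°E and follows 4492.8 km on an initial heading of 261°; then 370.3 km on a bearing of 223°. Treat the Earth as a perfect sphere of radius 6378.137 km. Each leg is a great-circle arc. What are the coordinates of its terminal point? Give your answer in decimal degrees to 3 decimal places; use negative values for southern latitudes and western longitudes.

Apply the spherical direct solution leg by leg, carrying full precision between legs.
Leg 1: from (-35.485°, 108.820°), δ = 4492.8/6378.137 = 0.704406 rad, θ = 261° → φ = -31.656°, λ = 60.107°.
Leg 2: from (-31.656°, 60.107°), δ = 370.3/6378.137 = 0.058058 rad, θ = 223° → φ = -34.060°, λ = 57.370°.

latitude -34.060°, longitude 57.370°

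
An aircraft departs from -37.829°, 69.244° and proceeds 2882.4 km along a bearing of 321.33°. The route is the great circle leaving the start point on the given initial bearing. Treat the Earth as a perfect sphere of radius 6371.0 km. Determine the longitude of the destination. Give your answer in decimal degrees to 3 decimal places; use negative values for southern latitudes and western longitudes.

The arc subtends δ = 2882.4/6371 = 0.452425 rad at the centre.
With φ₁ = -37.829° = -0.660241 rad and θ = 321.33° = 5.608266 rad:
Destination latitude: φ₂ = arcsin( sin φ₁ cos δ + cos φ₁ sin δ cos θ ) = arcsin(-0.282023) = -16.381°.
Then Δλ = atan2(-0.215742, 0.726423) = -0.288695 rad, from sin θ sin δ cos φ₁ over cos δ − sin φ₁ sin φ₂.
λ₂ = λ₁ + Δλ = 52.703°.

longitude 52.703°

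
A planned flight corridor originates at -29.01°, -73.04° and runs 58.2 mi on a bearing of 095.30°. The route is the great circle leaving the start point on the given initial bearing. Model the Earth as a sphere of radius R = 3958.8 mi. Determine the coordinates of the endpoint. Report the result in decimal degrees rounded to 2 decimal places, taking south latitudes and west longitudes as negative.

Central angle δ = d/R = 0.014701 rad.
Start latitude φ₁ = -0.506320 rad; initial bearing θ = 1.663299 rad.
Applying the spherical law of cosines for sides, sin φ₂ = sin φ₁ cos δ + cos φ₁ sin δ cos θ = -0.486097, so φ₂ = -29.08°.
For the longitude increment, Δλ = atan2( sin θ sin δ cos φ₁, cos δ − sin φ₁ sin φ₂ ) = atan2(0.012801, 0.764153) = 0.96°.
λ₂ = -73.04° + 0.96° = -72.08°.

latitude -29.08°, longitude -72.08°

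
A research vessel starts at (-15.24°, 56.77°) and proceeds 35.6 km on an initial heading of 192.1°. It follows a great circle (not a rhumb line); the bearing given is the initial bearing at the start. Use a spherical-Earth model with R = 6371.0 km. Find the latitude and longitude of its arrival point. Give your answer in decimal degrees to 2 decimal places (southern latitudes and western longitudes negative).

latitude -15.55°, longitude 56.70°

The arc subtends δ = 35.6/6371 = 0.005588 rad at the centre.
Start latitude φ₁ = -0.265988 rad; initial bearing θ = 3.352777 rad.
Destination latitude: φ₂ = arcsin( sin φ₁ cos δ + cos φ₁ sin δ cos θ ) = arcsin(-0.268130) = -15.55°.
Δλ = atan2( sin θ sin δ cos φ₁ , cos δ − sin φ₁ sin φ₂ ) = atan2(-0.001130, 0.929503) = -0.001216 rad = -0.07°.
λ₂ = 56.77° + -0.07° = 56.70°.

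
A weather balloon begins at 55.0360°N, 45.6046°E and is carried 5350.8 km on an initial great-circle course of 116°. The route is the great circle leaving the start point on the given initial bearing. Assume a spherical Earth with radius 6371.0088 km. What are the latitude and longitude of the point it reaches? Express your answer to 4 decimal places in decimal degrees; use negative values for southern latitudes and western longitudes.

Central angle δ = d/R = 0.839867 rad.
Converting: φ₁ = 0.960559 rad, θ = 2.024582 rad.
sin φ₂ = sin φ₁ cos δ + cos φ₁ sin δ cos θ = (0.819512)(0.667562) + (0.573062)(0.744554)(-0.438371) = 0.360033
φ₂ = asin(0.360033) = 0.368303 rad = 21.1022°.
Then Δλ = atan2(0.383493, 0.372510) = 0.799925 rad, from sin θ sin δ cos φ₁ over cos δ − sin φ₁ sin φ₂.
λ₂ = 45.6046° + 45.8323° = 91.4369°.

latitude 21.1022°, longitude 91.4369°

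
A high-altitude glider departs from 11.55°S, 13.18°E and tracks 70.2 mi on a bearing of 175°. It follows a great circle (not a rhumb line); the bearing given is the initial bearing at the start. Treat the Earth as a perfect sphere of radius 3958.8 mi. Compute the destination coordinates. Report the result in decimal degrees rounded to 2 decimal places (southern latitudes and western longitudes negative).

latitude -12.56°, longitude 13.27°

δ = 70.2/3958.8 = 0.017733 rad (1.0160°).
With φ₁ = -11.55° = -0.201586 rad and θ = 175° = 3.054326 rad:
Applying the spherical law of cosines for sides, sin φ₂ = sin φ₁ cos δ + cos φ₁ sin δ cos θ = -0.217498, so φ₂ = -12.56°.
Then Δλ = atan2(0.001514, 0.956295) = 0.001583 rad, from sin θ sin δ cos φ₁ over cos δ − sin φ₁ sin φ₂.
λ₂ = 13.18° + 0.09° = 13.27°.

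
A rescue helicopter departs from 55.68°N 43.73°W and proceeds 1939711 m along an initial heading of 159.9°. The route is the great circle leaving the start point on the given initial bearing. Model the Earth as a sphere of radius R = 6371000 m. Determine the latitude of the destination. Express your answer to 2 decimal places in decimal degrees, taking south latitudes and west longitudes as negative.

latitude 38.99°

Central angle δ = d/R = 0.304459 rad.
Converting: φ₁ = 0.971799 rad, θ = 2.790781 rad.
Destination latitude: φ₂ = arcsin( sin φ₁ cos δ + cos φ₁ sin δ cos θ ) = arcsin(0.629193) = 38.99°.
Then Δλ = atan2(0.058085, 0.434358) = 0.132937 rad, from sin θ sin δ cos φ₁ over cos δ − sin φ₁ sin φ₂.
λ₂ = λ₁ + Δλ = -36.11°.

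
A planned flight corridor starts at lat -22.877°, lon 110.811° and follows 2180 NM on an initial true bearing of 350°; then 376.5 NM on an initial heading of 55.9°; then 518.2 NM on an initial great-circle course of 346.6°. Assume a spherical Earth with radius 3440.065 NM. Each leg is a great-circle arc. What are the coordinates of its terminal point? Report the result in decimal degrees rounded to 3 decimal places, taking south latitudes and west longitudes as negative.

Apply the spherical direct solution leg by leg, carrying full precision between legs.
Leg 1: from (-22.877°, 110.811°), δ = 2180/3440.065 = 0.633709 rad, θ = 350° → φ = 12.944°, λ = 104.755°.
Leg 2: from (12.944°, 104.755°), δ = 376.5/3440.065 = 0.109446 rad, θ = 55.9° → φ = 16.400°, λ = 110.165°.
Leg 3: from (16.400°, 110.165°), δ = 518.2/3440.065 = 0.150637 rad, θ = 346.6° → φ = 24.783°, λ = 107.969°.

latitude 24.783°, longitude 107.969°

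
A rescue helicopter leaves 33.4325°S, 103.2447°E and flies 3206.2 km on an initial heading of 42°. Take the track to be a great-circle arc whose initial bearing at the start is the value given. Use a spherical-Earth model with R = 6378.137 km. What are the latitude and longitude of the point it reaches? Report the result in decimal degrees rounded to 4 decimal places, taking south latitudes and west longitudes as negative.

latitude -10.6031°, longitude 122.3906°

Central angle δ = d/R = 0.502686 rad.
Start latitude φ₁ = -0.583507 rad; initial bearing θ = 0.733038 rad.
sin φ₂ = sin φ₁ cos δ + cos φ₁ sin δ cos θ = (-0.550954)(0.876292) + (0.834535)(0.481781)(0.743145) = -0.184005
φ₂ = asin(-0.184005) = -0.185060 rad = -10.6031°.
Then Δλ = atan2(0.269033, 0.774913) = 0.334159 rad, from sin θ sin δ cos φ₁ over cos δ − sin φ₁ sin φ₂.
Hence λ₂ = 103.2447° + 19.1459° = 122.3906°.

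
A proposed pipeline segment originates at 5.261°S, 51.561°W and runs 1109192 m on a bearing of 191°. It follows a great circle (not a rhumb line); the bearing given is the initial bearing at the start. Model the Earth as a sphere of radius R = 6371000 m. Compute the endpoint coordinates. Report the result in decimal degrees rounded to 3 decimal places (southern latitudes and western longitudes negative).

latitude -15.048°, longitude -53.522°

Central angle δ = d/R = 0.174100 rad.
Start latitude φ₁ = -0.091822 rad; initial bearing θ = 3.333579 rad.
Destination latitude: φ₂ = arcsin( sin φ₁ cos δ + cos φ₁ sin δ cos θ ) = arcsin(-0.259630) = -15.048°.
For the longitude increment, Δλ = atan2( sin θ sin δ cos φ₁, cos δ − sin φ₁ sin φ₂ ) = atan2(-0.032913, 0.961077) = -1.961°.
λ₂ = -51.561° + -1.961° = -53.522°.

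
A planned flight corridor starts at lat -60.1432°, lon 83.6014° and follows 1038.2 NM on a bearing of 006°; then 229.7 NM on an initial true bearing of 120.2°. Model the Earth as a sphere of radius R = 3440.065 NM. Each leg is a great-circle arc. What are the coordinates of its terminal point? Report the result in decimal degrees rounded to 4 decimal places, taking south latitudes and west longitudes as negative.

latitude -44.7467°, longitude 90.6901°

Apply the spherical direct solution leg by leg, carrying full precision between legs.
Leg 1: from (-60.1432°, 83.6014°), δ = 1038.2/3440.065 = 0.301797 rad, θ = 6° → φ = -42.9149°, λ = 86.0328°.
Leg 2: from (-42.9149°, 86.0328°), δ = 229.7/3440.065 = 0.066772 rad, θ = 120.2° → φ = -44.7467°, λ = 90.6901°.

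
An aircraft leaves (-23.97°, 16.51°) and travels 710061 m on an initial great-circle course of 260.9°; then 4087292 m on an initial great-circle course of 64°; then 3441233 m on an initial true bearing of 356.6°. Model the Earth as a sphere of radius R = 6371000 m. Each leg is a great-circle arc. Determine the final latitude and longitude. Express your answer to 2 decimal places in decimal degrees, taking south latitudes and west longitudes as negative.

Apply the spherical direct solution leg by leg, carrying full precision between legs.
Leg 1: from (-23.97°, 16.51°), δ = 710061/6371000 = 0.111452 rad, θ = 260.9° → φ = -24.82°, λ = 9.56°.
Leg 2: from (-24.82°, 9.56°), δ = 4087292/6371000 = 0.641546 rad, θ = 64° → φ = -5.64°, λ = 42.28°.
Leg 3: from (-5.64°, 42.28°), δ = 3441233/6371000 = 0.540140 rad, θ = 356.6° → φ = 25.25°, λ = 40.34°.

latitude 25.25°, longitude 40.34°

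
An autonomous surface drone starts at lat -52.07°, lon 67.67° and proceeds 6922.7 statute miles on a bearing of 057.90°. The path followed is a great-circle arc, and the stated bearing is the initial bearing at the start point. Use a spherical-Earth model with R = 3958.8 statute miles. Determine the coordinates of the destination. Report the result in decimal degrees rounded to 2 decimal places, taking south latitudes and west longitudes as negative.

The arc subtends δ = 6922.7/3958.8 = 1.748686 rad at the centre.
Start latitude φ₁ = -0.908793 rad; initial bearing θ = 1.010546 rad.
Destination latitude: φ₂ = arcsin( sin φ₁ cos δ + cos φ₁ sin δ cos θ ) = arcsin(0.461069) = 27.46°.
Then Δλ = atan2(0.512507, 0.186721) = 1.221415 rad, from sin θ sin δ cos φ₁ over cos δ − sin φ₁ sin φ₂.
λ₂ = 67.67° + 69.98° = 137.65°.

latitude 27.46°, longitude 137.65°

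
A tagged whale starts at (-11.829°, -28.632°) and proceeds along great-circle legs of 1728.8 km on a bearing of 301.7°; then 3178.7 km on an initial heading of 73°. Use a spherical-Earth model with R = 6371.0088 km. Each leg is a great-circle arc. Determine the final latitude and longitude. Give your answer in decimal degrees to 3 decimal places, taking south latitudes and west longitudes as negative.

Apply the spherical direct solution leg by leg, carrying full precision between legs.
Leg 1: from (-11.829°, -28.632°), δ = 1728.8/6371.0088 = 0.271354 rad, θ = 301.7° → φ = -3.419°, λ = -41.838°.
Leg 2: from (-3.419°, -41.838°), δ = 3178.7/6371.0088 = 0.498932 rad, θ = 73° → φ = 5.007°, λ = -14.494°.

latitude 5.007°, longitude -14.494°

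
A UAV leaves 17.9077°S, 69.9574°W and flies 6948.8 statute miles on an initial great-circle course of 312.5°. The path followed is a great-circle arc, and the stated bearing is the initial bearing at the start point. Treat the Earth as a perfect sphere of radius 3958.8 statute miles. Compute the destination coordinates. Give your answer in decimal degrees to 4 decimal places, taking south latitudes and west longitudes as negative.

Central angle δ = d/R = 1.755279 rad.
Converting: φ₁ = -0.312548 rad, θ = 5.454154 rad.
Destination latitude: φ₂ = arcsin( sin φ₁ cos δ + cos φ₁ sin δ cos θ ) = arcsin(0.688356) = 43.5001°.
Then Δλ = atan2(-0.689654, 0.028220) = -1.529900 rad, from sin θ sin δ cos φ₁ over cos δ − sin φ₁ sin φ₂.
λ₂ = λ₁ + Δλ = -157.6142°.

latitude 43.5001°, longitude -157.6142°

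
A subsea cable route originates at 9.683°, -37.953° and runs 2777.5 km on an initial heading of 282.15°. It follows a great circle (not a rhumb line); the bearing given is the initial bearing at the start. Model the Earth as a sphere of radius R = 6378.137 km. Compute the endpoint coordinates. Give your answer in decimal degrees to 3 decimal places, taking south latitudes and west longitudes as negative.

latitude 13.888°, longitude -63.091°

Angular distance δ = d/R = 2777.5 / 6378.137 = 0.435472 rad.
Start latitude φ₁ = 0.169000 rad; initial bearing θ = 4.924446 rad.
sin φ₂ = sin φ₁ cos δ + cos φ₁ sin δ cos θ = (0.168197)(0.906671) + (0.985753)(0.421838)(0.210472) = 0.240019
φ₂ = asin(0.240019) = 0.242386 rad = 13.888°.
For the longitude increment, Δλ = atan2( sin θ sin δ cos φ₁, cos δ − sin φ₁ sin φ₂ ) = atan2(-0.406514, 0.866301) = -25.138°.
λ₂ = λ₁ + Δλ = -63.091°.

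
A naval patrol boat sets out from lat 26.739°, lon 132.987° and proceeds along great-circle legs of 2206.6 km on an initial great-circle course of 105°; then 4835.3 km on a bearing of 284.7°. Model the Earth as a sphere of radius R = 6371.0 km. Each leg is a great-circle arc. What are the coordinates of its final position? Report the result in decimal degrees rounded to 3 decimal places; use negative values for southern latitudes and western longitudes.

latitude 24.460°, longitude 106.440°

Apply the spherical direct solution leg by leg, carrying full precision between legs.
Leg 1: from (26.739°, 132.987°), δ = 2206.6/6371 = 0.346351 rad, θ = 105° → φ = 20.166°, λ = 153.432°.
Leg 2: from (20.166°, 153.432°), δ = 4835.3/6371 = 0.758955 rad, θ = 284.7° → φ = 24.460°, λ = 106.440°.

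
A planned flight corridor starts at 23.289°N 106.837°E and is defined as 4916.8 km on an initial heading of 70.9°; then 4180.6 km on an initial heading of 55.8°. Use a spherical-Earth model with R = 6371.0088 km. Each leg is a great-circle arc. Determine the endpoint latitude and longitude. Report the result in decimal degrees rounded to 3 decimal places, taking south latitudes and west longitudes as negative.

Apply the spherical direct solution leg by leg, carrying full precision between legs.
Leg 1: from (23.289°, 106.837°), δ = 4916.8/6371.0088 = 0.771746 rad, θ = 70.9° → φ = 29.536°, λ = 156.075°.
Leg 2: from (29.536°, 156.075°), δ = 4180.6/6371.0088 = 0.656191 rad, θ = 55.8° → φ = 43.547°, λ = -159.803°.

latitude 43.547°, longitude -159.803°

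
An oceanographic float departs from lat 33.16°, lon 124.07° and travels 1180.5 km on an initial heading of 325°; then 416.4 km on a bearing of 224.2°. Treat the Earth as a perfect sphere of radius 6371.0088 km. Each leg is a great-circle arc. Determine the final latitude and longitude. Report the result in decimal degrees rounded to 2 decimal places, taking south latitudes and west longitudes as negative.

Apply the spherical direct solution leg by leg, carrying full precision between legs.
Leg 1: from (33.16°, 124.07°), δ = 1180.5/6371.0088 = 0.185292 rad, θ = 325° → φ = 41.60°, λ = 115.95°.
Leg 2: from (41.60°, 115.95°), δ = 416.4/6371.0088 = 0.065359 rad, θ = 224.2° → φ = 38.87°, λ = 112.59°.

latitude 38.87°, longitude 112.59°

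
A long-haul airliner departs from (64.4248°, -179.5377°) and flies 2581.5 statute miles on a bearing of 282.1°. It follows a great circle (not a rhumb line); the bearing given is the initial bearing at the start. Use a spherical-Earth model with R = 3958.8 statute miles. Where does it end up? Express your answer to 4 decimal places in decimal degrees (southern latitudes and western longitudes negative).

Angular distance δ = d/R = 2581.5 / 3958.8 = 0.652092 rad.
Converting: φ₁ = 1.124425 rad, θ = 4.923574 rad.
sin φ₂ = sin φ₁ cos δ + cos φ₁ sin δ cos θ = (0.902019)(0.794816) + (0.431695)(0.606850)(0.209619) = 0.771854
φ₂ = asin(0.771854) = 0.881753 rad = 50.5207°.
Then Δλ = atan2(-0.256154, 0.098589) = -1.203392 rad, from sin θ sin δ cos φ₁ over cos δ − sin φ₁ sin φ₂.
λ₂ = -179.5377° + -68.9493° = -248.4870°, normalized to (−180°, 180°] → 111.5130°.

latitude 50.5207°, longitude 111.5130°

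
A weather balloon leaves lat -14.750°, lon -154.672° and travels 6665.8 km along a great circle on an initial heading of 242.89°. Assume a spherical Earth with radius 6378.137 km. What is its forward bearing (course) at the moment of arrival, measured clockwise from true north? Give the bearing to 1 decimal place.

δ = 6665.8/6378.137 = 1.045101 rad (59.8799°).
Converting: φ₁ = -0.257436 rad, θ = 4.239230 rad.
sin φ₂ = sin φ₁ cos δ + cos φ₁ sin δ cos θ = (-0.254602)(0.501814) + (0.967046)(0.864975)(-0.455700) = -0.508943
φ₂ = asin(-0.508943) = -0.533956 rad = -30.593°.
Δλ = atan2( sin θ sin δ cos φ₁ , cos δ − sin φ₁ sin φ₂ ) = atan2(-0.744571, 0.372236) = -1.107201 rad = -63.438°.
λ₂ = -154.672° + -63.438° = -218.110°, normalized to (−180°, 180°] → 141.890°.
The forward bearing on arrival equals the back-azimuth from the destination plus 180°.
Back-azimuth from P₂ (-30.6°, 141.9°) to P₁ (-14.8°, -154.7°), with Δλ' = λ₁ − λ₂ = -296.6°: atan2( sin Δλ' cos φ₁ , cos φ₂ sin φ₁ − sin φ₂ cos φ₁ cos Δλ' ) = 89.9°.
Final bearing = (89.9° + 180°) mod 360° = 269.9°.

final bearing 269.9°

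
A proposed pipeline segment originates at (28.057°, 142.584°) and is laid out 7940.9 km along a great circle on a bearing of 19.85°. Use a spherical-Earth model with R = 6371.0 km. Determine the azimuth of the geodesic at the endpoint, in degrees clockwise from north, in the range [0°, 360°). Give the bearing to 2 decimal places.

final bearing 121.17°

Central angle δ = d/R = 1.246413 rad.
Start latitude φ₁ = 0.489687 rad; initial bearing θ = 0.346448 rad.
Destination latitude: φ₂ = arcsin( sin φ₁ cos δ + cos φ₁ sin δ cos θ ) = arcsin(0.936670) = 69.500°.
Δλ = atan2( sin θ sin δ cos φ₁ , cos δ − sin φ₁ sin φ₂ ) = atan2(0.284026, -0.121839) = 1.976024 rad = 113.218°.
λ₂ = 142.584° + 113.218° = 255.802°, normalized to (−180°, 180°] → -104.198°.
The forward bearing on arrival equals the back-azimuth from the destination plus 180°.
Back-azimuth from P₂ (69.50°, -104.20°) to P₁ (28.06°, 142.58°), with Δλ' = λ₁ − λ₂ = 246.78°: atan2( sin Δλ' cos φ₁ , cos φ₂ sin φ₁ − sin φ₂ cos φ₁ cos Δλ' ) = 301.17°.
Final bearing = (301.17° + 180°) mod 360° = 121.17°.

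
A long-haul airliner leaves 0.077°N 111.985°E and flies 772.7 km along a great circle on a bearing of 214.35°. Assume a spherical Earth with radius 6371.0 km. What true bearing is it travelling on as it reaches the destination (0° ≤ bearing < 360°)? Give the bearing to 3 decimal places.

final bearing 214.542°

Central angle δ = d/R = 0.121284 rad.
Converting: φ₁ = 0.001344 rad, θ = 3.741113 rad.
sin φ₂ = sin φ₁ cos δ + cos φ₁ sin δ cos θ = (0.001344)(0.992654) + (0.999999)(0.120987)(-0.825606) = -0.098553
φ₂ = asin(-0.098553) = -0.098714 rad = -5.656°.
Then Δλ = atan2(-0.068266, 0.992787) = -0.068654 rad, from sin θ sin δ cos φ₁ over cos δ − sin φ₁ sin φ₂.
λ₂ = 111.985° + -3.934° = 108.051°.
The forward bearing on arrival equals the back-azimuth from the destination plus 180°.
Back-azimuth from P₂ (-5.656°, 108.051°) to P₁ (0.077°, 111.985°), with Δλ' = λ₁ − λ₂ = 3.934°: atan2( sin Δλ' cos φ₁ , cos φ₂ sin φ₁ − sin φ₂ cos φ₁ cos Δλ' ) = 34.542°.
Final bearing = (34.542° + 180°) mod 360° = 214.542°.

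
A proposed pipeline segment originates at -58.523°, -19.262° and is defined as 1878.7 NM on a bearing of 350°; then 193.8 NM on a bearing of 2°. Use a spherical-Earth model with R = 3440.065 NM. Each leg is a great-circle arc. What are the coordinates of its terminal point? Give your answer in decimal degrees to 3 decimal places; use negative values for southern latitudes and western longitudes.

Apply the spherical direct solution leg by leg, carrying full precision between legs.
Leg 1: from (-58.523°, -19.262°), δ = 1878.7/3440.065 = 0.546123 rad, θ = 350° → φ = -27.498°, λ = -25.098°.
Leg 2: from (-27.498°, -25.098°), δ = 193.8/3440.065 = 0.056336 rad, θ = 2° → φ = -24.272°, λ = -24.974°.

latitude -24.272°, longitude -24.974°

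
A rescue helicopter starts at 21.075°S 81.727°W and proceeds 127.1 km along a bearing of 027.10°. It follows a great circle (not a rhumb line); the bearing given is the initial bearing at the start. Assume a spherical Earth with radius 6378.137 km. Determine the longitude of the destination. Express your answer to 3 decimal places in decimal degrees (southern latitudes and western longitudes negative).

The arc subtends δ = 127.1/6378.137 = 0.019927 rad at the centre.
Converting: φ₁ = -0.367828 rad, θ = 0.472984 rad.
Destination latitude: φ₂ = arcsin( sin φ₁ cos δ + cos φ₁ sin δ cos θ ) = arcsin(-0.342966) = -20.058°.
Then Δλ = atan2(0.008470, 0.876474) = 0.009664 rad, from sin θ sin δ cos φ₁ over cos δ − sin φ₁ sin φ₂.
λ₂ = λ₁ + Δλ = -81.173°.

longitude -81.173°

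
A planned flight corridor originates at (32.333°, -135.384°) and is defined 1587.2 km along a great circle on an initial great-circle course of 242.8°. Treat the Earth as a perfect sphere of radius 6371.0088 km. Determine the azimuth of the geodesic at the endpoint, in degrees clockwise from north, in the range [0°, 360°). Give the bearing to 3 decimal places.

final bearing 236.038°

δ = 1587.2/6371.0088 = 0.249129 rad (14.2740°).
Start latitude φ₁ = 0.564317 rad; initial bearing θ = 4.237659 rad.
Destination latitude: φ₂ = arcsin( sin φ₁ cos δ + cos φ₁ sin δ cos θ ) = arcsin(0.423100) = 25.030°.
For the longitude increment, Δλ = atan2( sin θ sin δ cos φ₁, cos δ − sin φ₁ sin φ₂ ) = atan2(-0.185293, 0.742838) = -14.006°.
λ₂ = -135.384° + -14.006° = -149.390°.
The forward bearing on arrival equals the back-azimuth from the destination plus 180°.
Back-azimuth from P₂ (25.030°, -149.390°) to P₁ (32.333°, -135.384°), with Δλ' = λ₁ − λ₂ = 14.006°: atan2( sin Δλ' cos φ₁ , cos φ₂ sin φ₁ − sin φ₂ cos φ₁ cos Δλ' ) = 56.038°.
Final bearing = (56.038° + 180°) mod 360° = 236.038°.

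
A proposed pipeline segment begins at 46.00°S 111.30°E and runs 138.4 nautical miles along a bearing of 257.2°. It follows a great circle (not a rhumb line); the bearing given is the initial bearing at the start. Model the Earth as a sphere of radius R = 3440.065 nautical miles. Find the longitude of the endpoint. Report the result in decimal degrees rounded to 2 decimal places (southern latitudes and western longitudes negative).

longitude 108.04°

Central angle δ = d/R = 0.040232 rad.
With φ₁ = -46.00° = -0.802851 rad and θ = 257.2° = 4.488987 rad:
Destination latitude: φ₂ = arcsin( sin φ₁ cos δ + cos φ₁ sin δ cos θ ) = arcsin(-0.724948) = -46.46°.
Δλ = atan2( sin θ sin δ cos φ₁ , cos δ − sin φ₁ sin φ₂ ) = atan2(-0.027245, 0.477707) = -0.056972 rad = -3.26°.
λ₂ = λ₁ + Δλ = 108.04°.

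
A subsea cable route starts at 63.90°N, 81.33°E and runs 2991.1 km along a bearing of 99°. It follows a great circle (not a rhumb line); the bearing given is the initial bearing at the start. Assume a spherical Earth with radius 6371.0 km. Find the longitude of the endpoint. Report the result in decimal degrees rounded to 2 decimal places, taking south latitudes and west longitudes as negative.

longitude 125.76°

The arc subtends δ = 2991.1/6371 = 0.469487 rad at the centre.
Start latitude φ₁ = 1.115265 rad; initial bearing θ = 1.727876 rad.
sin φ₂ = sin φ₁ cos δ + cos φ₁ sin δ cos θ = (0.898028)(0.891801) + (0.439939)(0.452429)(-0.156434) = 0.769725
φ₂ = asin(0.769725) = 0.878410 rad = 50.33°.
Then Δλ = atan2(0.196591, 0.200567) = 0.775387 rad, from sin θ sin δ cos φ₁ over cos δ − sin φ₁ sin φ₂.
λ₂ = 81.33° + 44.43° = 125.76°.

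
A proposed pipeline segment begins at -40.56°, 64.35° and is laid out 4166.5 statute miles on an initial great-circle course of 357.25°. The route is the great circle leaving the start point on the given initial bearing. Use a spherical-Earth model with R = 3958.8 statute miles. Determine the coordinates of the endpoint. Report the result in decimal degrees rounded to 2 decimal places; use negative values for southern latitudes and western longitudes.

δ = 4166.5/3958.8 = 1.052465 rad (60.3018°).
Start latitude φ₁ = -0.707906 rad; initial bearing θ = 6.235189 rad.
Applying the spherical law of cosines for sides, sin φ₂ = sin φ₁ cos δ + cos φ₁ sin δ cos θ = 0.337022, so φ₂ = 19.70°.
Δλ = atan2( sin θ sin δ cos φ₁ , cos δ − sin φ₁ sin φ₂ ) = atan2(-0.031662, 0.714578) = -0.044280 rad = -2.54°.
Hence λ₂ = 64.35° + -2.54° = 61.81°.

latitude 19.70°, longitude 61.81°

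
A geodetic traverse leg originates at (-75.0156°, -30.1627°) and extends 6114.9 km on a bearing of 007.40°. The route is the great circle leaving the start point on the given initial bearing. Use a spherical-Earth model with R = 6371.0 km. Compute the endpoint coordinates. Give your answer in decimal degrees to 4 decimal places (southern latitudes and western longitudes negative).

δ = 6114.9/6371 = 0.959802 rad (54.9926°).
Converting: φ₁ = -1.309269 rad, θ = 0.129154 rad.
Applying the spherical law of cosines for sides, sin φ₂ = sin φ₁ cos δ + cos φ₁ sin δ cos θ = -0.344161, so φ₂ = -20.1306°.
For the longitude increment, Δλ = atan2( sin θ sin δ cos φ₁, cos δ − sin φ₁ sin φ₂ ) = atan2(0.027276, 0.241224) = 6.4512°.
Hence λ₂ = -30.1627° + 6.4512° = -23.7115°.

latitude -20.1306°, longitude -23.7115°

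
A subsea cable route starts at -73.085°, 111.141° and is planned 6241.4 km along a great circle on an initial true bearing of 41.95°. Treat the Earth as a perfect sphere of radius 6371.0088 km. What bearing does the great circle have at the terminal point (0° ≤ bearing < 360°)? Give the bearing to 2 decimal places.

δ = 6241.4/6371.0088 = 0.979656 rad (56.1302°).
Start latitude φ₁ = -1.275574 rad; initial bearing θ = 0.732166 rad.
Applying the spherical law of cosines for sides, sin φ₂ = sin φ₁ cos δ + cos φ₁ sin δ cos θ = -0.353528, so φ₂ = -20.703°.
For the longitude increment, Δλ = atan2( sin θ sin δ cos φ₁, cos δ − sin φ₁ sin φ₂ ) = atan2(0.161492, 0.219075) = 36.396°.
λ₂ = 111.141° + 36.396° = 147.537°.
The forward bearing on arrival equals the back-azimuth from the destination plus 180°.
Back-azimuth from P₂ (-20.70°, 147.54°) to P₁ (-73.08°, 111.14°), with Δλ' = λ₁ − λ₂ = -36.40°: atan2( sin Δλ' cos φ₁ , cos φ₂ sin φ₁ − sin φ₂ cos φ₁ cos Δλ' ) = 192.00°.
Final bearing = (192.00° + 180°) mod 360° = 12.00°.

final bearing 12.00°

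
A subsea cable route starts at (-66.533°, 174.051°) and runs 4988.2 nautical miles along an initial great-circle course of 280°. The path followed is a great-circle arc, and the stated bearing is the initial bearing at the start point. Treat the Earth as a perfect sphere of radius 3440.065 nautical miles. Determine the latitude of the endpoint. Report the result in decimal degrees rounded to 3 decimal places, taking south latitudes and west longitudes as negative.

latitude -2.399°

The arc subtends δ = 4988.2/3440.065 = 1.450031 rad at the centre.
With φ₁ = -66.533° = -1.161220 rad and θ = 280° = 4.886922 rad:
Applying the spherical law of cosines for sides, sin φ₂ = sin φ₁ cos δ + cos φ₁ sin δ cos θ = -0.041861, so φ₂ = -2.399°.
Δλ = atan2( sin θ sin δ cos φ₁ , cos δ − sin φ₁ sin φ₂ ) = atan2(-0.389315, 0.082073) = -1.363024 rad = -78.096°.
λ₂ = 174.051° + -78.096° = 95.955°.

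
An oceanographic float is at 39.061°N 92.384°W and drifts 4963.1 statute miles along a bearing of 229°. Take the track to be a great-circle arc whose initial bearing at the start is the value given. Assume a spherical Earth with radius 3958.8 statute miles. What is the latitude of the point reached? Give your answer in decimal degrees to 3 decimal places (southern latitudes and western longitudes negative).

latitude -16.710°

Central angle δ = d/R = 1.253688 rad.
Start latitude φ₁ = 0.681743 rad; initial bearing θ = 3.996804 rad.
Destination latitude: φ₂ = arcsin( sin φ₁ cos δ + cos φ₁ sin δ cos θ ) = arcsin(-0.287522) = -16.710°.
Δλ = atan2( sin θ sin δ cos φ₁ , cos δ − sin φ₁ sin φ₂ ) = atan2(-0.556796, 0.493002) = -0.846091 rad = -48.477°.
λ₂ = λ₁ + Δλ = -140.861°.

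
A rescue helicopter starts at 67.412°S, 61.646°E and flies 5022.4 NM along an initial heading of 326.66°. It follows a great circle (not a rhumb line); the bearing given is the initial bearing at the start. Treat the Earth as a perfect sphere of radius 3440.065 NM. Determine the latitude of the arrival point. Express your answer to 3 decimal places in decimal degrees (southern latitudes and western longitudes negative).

δ = 5022.4/3440.065 = 1.459972 rad (83.6503°).
Start latitude φ₁ = -1.176561 rad; initial bearing θ = 5.701293 rad.
sin φ₂ = sin φ₁ cos δ + cos φ₁ sin δ cos θ = (-0.923291)(0.110597) + (0.384102)(0.993865)(0.835424) = 0.216806
φ₂ = asin(0.216806) = 0.218541 rad = 12.522°.
Δλ = atan2( sin θ sin δ cos φ₁ , cos δ − sin φ₁ sin φ₂ ) = atan2(-0.209810, 0.310772) = -0.593835 rad = -34.024°.
Hence λ₂ = 61.646° + -34.024° = 27.622°.

latitude 12.522°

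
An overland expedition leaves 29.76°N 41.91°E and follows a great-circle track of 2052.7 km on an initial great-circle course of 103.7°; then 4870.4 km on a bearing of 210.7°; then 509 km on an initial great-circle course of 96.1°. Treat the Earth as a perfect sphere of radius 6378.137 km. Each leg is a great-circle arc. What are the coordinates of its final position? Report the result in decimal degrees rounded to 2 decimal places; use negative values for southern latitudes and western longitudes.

Apply the spherical direct solution leg by leg, carrying full precision between legs.
Leg 1: from (29.76°, 41.91°), δ = 2052.7/6378.137 = 0.321834 rad, θ = 103.7° → φ = 23.94°, λ = 61.56°.
Leg 2: from (23.94°, 61.56°), δ = 4870.4/6378.137 = 0.763609 rad, θ = 210.7° → φ = -14.49°, λ = 40.17°.
Leg 3: from (-14.49°, 40.17°), δ = 509/6378.137 = 0.079804 rad, θ = 96.1° → φ = -14.93°, λ = 44.88°.

latitude -14.93°, longitude 44.88°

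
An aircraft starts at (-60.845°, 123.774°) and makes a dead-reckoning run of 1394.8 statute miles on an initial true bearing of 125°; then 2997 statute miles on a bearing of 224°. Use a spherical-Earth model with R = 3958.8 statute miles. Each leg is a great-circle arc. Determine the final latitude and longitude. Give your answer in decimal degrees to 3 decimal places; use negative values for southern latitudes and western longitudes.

latitude -59.765°, longitude 59.940°

Apply the spherical direct solution leg by leg, carrying full precision between legs.
Leg 1: from (-60.845°, 123.774°), δ = 1394.8/3958.8 = 0.352329 rad, θ = 125° → φ = -66.361°, λ = 168.601°.
Leg 2: from (-66.361°, 168.601°), δ = 2997/3958.8 = 0.757048 rad, θ = 224° → φ = -59.765°, λ = 59.940°.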